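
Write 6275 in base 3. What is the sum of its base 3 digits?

6275 in base 3 is 22121102.
Digit sum: 2+2+1+2+1+1+0+2 = 11.

11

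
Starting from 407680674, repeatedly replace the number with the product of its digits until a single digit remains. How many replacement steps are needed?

1

407680674 → 0 (1 step)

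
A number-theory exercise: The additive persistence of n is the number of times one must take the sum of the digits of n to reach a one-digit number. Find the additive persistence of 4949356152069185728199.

2

4949356152069185728199 → 113 → 5 (2 steps)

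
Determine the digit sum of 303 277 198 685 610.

66

3+0+3+2+7+7+1+9+8+6+8+5+6+1+0 = 66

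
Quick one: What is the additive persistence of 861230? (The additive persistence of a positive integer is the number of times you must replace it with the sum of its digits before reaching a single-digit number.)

861230 → 20 → 2 (2 steps)

2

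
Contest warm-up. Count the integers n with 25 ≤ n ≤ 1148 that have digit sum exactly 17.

66

The integers in [25, 1148] that have digit sum exactly 17: 89, 98, 179, 188, 197, 269, …, 1088, 1097.
66 qualify.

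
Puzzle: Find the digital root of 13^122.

7

The digital root of n equals n mod 9 (or 9 when 9 | n), so we need 13^122 mod 9.
13^122 ≡ 7 (mod 9), so the digital root is 7.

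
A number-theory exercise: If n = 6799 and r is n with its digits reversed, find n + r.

Reverse of 6799 is 9976.
6799 + 9976 = 16775

16775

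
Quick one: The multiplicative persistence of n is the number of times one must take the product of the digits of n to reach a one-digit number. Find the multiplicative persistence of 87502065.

1

87502065 → 0 (1 step)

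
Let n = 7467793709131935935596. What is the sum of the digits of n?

118

7+4+6+7+7+9+3+7+0+9+1+3+1+9+3+5+9+3+5+5+9+6 = 118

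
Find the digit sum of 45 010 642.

4+5+0+1+0+6+4+2 = 22

22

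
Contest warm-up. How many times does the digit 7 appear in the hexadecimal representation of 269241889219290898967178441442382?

1

269241889219290898967178441442382 in base 16 is D464F76D96ED5DCC35B9AE4C44E.
The digit 7 appears 1 time.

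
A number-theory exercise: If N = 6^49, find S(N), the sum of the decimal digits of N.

6^49 = 134713546244127343440523266742756048896
Sum of its 39 digits: 162.

162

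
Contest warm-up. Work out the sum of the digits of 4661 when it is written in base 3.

4661 in base 3 is 20101122.
Digit sum: 2+0+1+0+1+1+2+2 = 9.

9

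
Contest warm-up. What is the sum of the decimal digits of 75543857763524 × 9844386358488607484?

163

75543857763524 × 9844386358488607484 = 743682922834839349879081328613616
Sum of its 33 digits: 163.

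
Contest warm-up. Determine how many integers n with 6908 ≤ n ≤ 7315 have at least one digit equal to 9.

The integers in [6908, 7315] that have at least one digit equal to 9: 6908, 6909, 6910, 6911, 6912, 6913, …, 7299, 7309.
150 qualify.

150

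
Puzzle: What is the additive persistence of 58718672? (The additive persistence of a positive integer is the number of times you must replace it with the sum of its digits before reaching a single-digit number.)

58718672 → 44 → 8 (2 steps)

2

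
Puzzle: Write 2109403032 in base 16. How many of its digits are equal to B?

2109403032 in base 16 is 7DBAEF98.
The digit B appears 1 time.

1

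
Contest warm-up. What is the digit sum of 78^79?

630

78^79 = 298864005360449978446820667000500312915507654955663009961420897255313600441344209162542106411234157059040499423252655917372335371954099564473789448192
Sum of its 150 digits: 630.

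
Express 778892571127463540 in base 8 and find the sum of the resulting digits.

76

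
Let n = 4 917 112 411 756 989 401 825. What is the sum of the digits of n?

95

4+9+1+7+1+1+2+4+1+1+7+5+6+9+8+9+4+0+1+8+2+5 = 95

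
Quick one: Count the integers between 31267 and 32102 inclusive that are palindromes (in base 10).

8

The integers in [31267, 32102] that are palindromes (in base 10): 31313, 31413, 31513, 31613, 31713, 31813, 31913, 32023.
8 qualify.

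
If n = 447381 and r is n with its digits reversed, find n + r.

Reverse of 447381 is 183744.
447381 + 183744 = 631125

631125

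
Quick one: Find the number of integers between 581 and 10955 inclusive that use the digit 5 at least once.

3526

The integers in [581, 10955] that use the digit 5 at least once: 581, 582, 583, 584, 585, 586, …, 10954, 10955.
3526 qualify.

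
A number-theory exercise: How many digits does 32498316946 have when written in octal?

32498316946 in base 8 is 362103173222, which has 12 digits.

12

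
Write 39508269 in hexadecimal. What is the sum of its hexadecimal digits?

39508269 in base 16 is 25AD92D.
Digit sum: 2+5+10+13+9+2+13 = 54.

54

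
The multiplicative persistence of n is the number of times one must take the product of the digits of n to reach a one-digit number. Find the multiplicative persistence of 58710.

1

58710 → 0 (1 step)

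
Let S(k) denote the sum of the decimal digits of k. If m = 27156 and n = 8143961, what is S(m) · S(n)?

672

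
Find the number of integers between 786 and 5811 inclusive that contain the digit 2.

The integers in [786, 5811] that contain the digit 2: 792, 802, 812, 820, 821, 822, …, 5792, 5802.
2086 qualify.

2086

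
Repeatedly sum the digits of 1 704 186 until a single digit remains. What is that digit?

9

1+7+0+4+1+8+6 = 27
2+7 = 9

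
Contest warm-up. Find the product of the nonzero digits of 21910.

18

2×1×9×1 = 18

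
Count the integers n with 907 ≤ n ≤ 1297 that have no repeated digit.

177

The integers in [907, 1297] that have no repeated digit: 907, 908, 910, 912, 913, 914, …, 1296, 1297.
177 qualify.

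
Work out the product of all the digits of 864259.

17280

8×6×4×2×5×9 = 17280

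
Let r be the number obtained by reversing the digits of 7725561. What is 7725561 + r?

9380838

Reverse of 7725561 is 1655277.
7725561 + 1655277 = 9380838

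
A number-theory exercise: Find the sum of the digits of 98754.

33

9+8+7+5+4 = 33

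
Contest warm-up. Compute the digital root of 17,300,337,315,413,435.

1+7+3+0+0+3+3+7+3+1+5+4+1+3+4+3+5 = 53
5+3 = 8
(Equivalently, 17,300,337,315,413,435 mod 9 = 8.)

8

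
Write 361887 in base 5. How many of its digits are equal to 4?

361887 in base 5 is 43040022.
The digit 4 appears 2 times.

2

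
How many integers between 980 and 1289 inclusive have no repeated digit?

113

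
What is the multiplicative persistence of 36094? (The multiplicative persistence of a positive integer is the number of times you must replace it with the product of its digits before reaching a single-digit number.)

1

36094 → 0 (1 step)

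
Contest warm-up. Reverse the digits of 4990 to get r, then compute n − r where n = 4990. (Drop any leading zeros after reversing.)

Reverse of 4990 is 994.
4990 − 994 = 3996

3996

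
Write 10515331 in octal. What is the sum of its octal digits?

22

10515331 in base 8 is 50071603.
Digit sum: 5+0+0+7+1+6+0+3 = 22.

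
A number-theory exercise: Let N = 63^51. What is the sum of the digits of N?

63^51 = 58393972652577300662736610985009805563886623435488019124378594273359023700223292329086442687
Sum of its 92 digits: 414.

414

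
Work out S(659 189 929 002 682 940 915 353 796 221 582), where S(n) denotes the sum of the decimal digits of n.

157

6+5+9+1+8+9+9+2+9+0+0+2+6+8+2+9+4+0+9+1+5+3+5+3+7+9+6+2+2+1+5+8+2 = 157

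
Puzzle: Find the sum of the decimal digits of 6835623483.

6+8+3+5+6+2+3+4+8+3 = 48

48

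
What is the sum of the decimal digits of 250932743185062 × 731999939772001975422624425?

213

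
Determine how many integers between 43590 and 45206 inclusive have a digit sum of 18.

100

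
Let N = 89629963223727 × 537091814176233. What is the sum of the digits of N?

89629963223727 × 537091814176233 = 48139519552380579579585080391
Sum of its 29 digits: 144.

144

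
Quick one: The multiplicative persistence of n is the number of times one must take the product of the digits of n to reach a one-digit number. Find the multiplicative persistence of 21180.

1

21180 → 0 (1 step)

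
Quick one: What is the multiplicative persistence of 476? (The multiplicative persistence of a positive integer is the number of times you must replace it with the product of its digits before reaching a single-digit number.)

4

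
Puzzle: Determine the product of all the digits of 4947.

4×9×4×7 = 1008

1008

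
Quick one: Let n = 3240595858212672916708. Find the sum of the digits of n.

100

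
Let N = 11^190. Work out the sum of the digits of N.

907

11^190 = 732167049665910753974868186626604987575818048354845547499641464539929110661972287597306340828301751181093748762446804228473364473488726731431816276428163423395521409333332786903151394634724557427401
Sum of its 198 digits: 907.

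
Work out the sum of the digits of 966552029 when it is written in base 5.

33

966552029 in base 5 is 3434414131104.
Digit sum: 3+4+3+4+4+1+4+1+3+1+1+0+4 = 33.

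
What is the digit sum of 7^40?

7^40 = 6366805760909027985741435139224001
Sum of its 34 digits: 142.

142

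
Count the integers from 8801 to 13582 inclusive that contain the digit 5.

The integers in [8801, 13582] that contain the digit 5: 8805, 8815, 8825, 8835, 8845, 8850, …, 13581, 13582.
1300 qualify.

1300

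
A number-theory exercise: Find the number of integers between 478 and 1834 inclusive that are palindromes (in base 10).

60

The integers in [478, 1834] that are palindromes (in base 10): 484, 494, 505, 515, 525, 535, …, 1661, 1771.
60 qualify.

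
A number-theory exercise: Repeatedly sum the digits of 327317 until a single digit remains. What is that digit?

5

3+2+7+3+1+7 = 23
2+3 = 5
(Equivalently, 327317 mod 9 = 5.)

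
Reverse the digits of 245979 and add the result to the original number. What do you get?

1225521

Reverse of 245979 is 979542.
245979 + 979542 = 1225521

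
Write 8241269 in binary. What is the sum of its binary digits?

13

8241269 in base 2 is 11111011100000001110101.
Digit sum: 1+1+1+1+1+0+1+1+1+0+0+0+0+0+0+0+1+1+1+0+1+0+1 = 13.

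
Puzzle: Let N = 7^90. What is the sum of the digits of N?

7^90 = 11450477594321044359340126713545146077054004823284978858214566372120240027249
Sum of its 77 digits: 298.

298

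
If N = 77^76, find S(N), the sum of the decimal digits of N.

652

77^76 = 236208277763716862068536882020219865555940302379052579629588801817267776465852392559035282076942541416393174953641154095950695333411247305597361
Sum of its 144 digits: 652.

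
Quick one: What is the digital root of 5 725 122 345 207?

5+7+2+5+1+2+2+3+4+5+2+0+7 = 45
4+5 = 9

9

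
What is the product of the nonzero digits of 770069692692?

7×7×6×9×6×9×2×6×9×2 = 30862944

30862944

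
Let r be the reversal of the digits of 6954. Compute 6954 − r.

2358

Reverse of 6954 is 4596.
6954 − 4596 = 2358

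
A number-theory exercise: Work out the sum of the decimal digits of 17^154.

17^154 = 3084138638419616771041128889068248788718084782398821996815381216310925077717325514664514353959865789440333249527181437530091732483135568414196019358970549107574791117773006523112769520045729
Sum of its 190 digits: 856.

856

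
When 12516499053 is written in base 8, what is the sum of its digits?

12516499053 in base 8 is 135202517155.
Digit sum: 1+3+5+2+0+2+5+1+7+1+5+5 = 37.

37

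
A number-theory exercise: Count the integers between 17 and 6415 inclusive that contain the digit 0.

The integers in [17, 6415] that contain the digit 0: 20, 30, 40, 50, 60, 70, …, 6409, 6410.
1702 qualify.

1702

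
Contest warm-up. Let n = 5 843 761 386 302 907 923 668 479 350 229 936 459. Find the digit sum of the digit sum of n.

12

First digit sum: 183.
1+8+3 = 12.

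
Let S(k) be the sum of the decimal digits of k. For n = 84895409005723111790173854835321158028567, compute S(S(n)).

First digit sum: 175.
1+7+5 = 13.

13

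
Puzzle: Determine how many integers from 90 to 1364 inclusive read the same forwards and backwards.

95

The integers in [90, 1364] that read the same forwards and backwards: 99, 101, 111, 121, 131, 141, …, 1221, 1331.
95 qualify.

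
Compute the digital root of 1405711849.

4

1+4+0+5+7+1+1+8+4+9 = 40
4+0 = 4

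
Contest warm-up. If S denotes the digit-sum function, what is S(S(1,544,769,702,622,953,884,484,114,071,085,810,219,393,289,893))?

First digit sum: 210.
2+1+0 = 3.

3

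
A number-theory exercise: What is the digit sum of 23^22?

148

23^22 = 907846434775996175406740561329
Sum of its 30 digits: 148.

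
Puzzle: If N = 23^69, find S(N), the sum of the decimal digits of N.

440

23^69 = 9103757593578437567350063530651961606674351707875801049359009935355516866292767865363891254263
Sum of its 94 digits: 440.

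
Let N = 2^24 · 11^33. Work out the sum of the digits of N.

2^24 · 11^33 = 389653432335812452948145114700522293559296
Sum of its 42 digits: 179.

179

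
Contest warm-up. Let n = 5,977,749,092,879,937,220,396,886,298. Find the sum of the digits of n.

165

5+9+7+7+7+4+9+0+9+2+8+7+9+9+3+7+2+2+0+3+9+6+8+8+6+2+9+8 = 165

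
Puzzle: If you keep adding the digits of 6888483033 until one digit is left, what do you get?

6

6+8+8+8+4+8+3+0+3+3 = 51
5+1 = 6
(Equivalently, 6888483033 mod 9 = 6.)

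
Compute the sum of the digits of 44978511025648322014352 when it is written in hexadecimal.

44978511025648322014352 in base 16 is 9864A3B5F765EE0EC90.
Digit sum: 9+8+6+4+10+3+11+5+15+7+6+5+14+14+0+14+12+9+0 = 152.

152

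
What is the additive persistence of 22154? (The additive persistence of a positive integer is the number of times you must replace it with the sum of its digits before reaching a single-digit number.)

22154 → 14 → 5 (2 steps)

2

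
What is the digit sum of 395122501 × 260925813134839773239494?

395122501 × 260925813134839773239494 = 103097659861296541436661741254494
Sum of its 33 digits: 148.

148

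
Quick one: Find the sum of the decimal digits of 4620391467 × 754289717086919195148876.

4620391467 × 754289717086919195148876 = 3485113772474245546584374465041092
Sum of its 34 digits: 144.

144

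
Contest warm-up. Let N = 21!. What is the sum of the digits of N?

63

21! = 51090942171709440000
Sum of its 20 digits: 63.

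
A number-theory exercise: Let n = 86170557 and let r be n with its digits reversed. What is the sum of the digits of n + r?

Reversal of 86170557 is 75507168; 86170557 + 75507168 = 161677725.
Digit sum of 161677725: 1+6+1+6+7+7+7+2+5 = 42.

42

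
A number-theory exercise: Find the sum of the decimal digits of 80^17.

80

80^17 = 225179981368524800000000000000000
Sum of its 33 digits: 80.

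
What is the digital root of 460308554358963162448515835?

4+6+0+3+0+8+5+5+4+3+5+8+9+6+3+1+6+2+4+4+8+5+1+5+8+3+5 = 121
1+2+1 = 4

4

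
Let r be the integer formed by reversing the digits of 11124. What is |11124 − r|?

Reverse of 11124 is 42111.
|11124 − 42111| = 30987

30987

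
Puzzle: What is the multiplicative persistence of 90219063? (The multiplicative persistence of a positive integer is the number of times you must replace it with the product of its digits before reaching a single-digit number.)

90219063 → 0 (1 step)

1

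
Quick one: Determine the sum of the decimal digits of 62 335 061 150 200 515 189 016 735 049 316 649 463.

6+2+3+3+5+0+6+1+1+5+0+2+0+0+5+1+5+1+8+9+0+1+6+7+3+5+0+4+9+3+1+6+6+4+9+4+6+3 = 140

140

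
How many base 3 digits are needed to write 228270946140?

228270946140 in base 3 is 210211012121001112212200, which has 24 digits.

24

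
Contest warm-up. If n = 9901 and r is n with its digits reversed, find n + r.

Reverse of 9901 is 1099.
9901 + 1099 = 11000

11000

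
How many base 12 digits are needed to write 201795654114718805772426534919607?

201795654114718805772426534919607 in base 12 is A24BA294817634526504112257B09B, which has 30 digits.

30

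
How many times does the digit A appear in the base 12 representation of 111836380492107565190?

111836380492107565190 in base 12 is 424A96239B7284994B2.
The digit A appears 1 time.

1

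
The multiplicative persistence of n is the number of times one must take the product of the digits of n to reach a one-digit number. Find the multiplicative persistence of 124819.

3

124819 → 576 → 210 → 0 (3 steps)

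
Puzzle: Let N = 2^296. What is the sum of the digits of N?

391

2^296 = 127314748520905380391777855525586135065716774604121015664758778084648831235208544136462336
Sum of its 90 digits: 391.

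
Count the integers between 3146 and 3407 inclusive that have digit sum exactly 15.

25

The integers in [3146, 3407] that have digit sum exactly 15: 3147, 3156, 3165, 3174, 3183, 3192, …, 3381, 3390.
25 qualify.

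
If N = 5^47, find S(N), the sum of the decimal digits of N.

128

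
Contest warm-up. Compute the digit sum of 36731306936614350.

66

3+6+7+3+1+3+0+6+9+3+6+6+1+4+3+5+0 = 66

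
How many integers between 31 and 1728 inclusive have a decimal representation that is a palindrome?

104

The integers in [31, 1728] that have a decimal representation that is a palindrome: 33, 44, 55, 66, 77, 88, …, 1551, 1661.
104 qualify.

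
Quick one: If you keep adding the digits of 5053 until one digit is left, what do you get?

5+0+5+3 = 13
1+3 = 4
(Equivalently, 5053 mod 9 = 4.)

4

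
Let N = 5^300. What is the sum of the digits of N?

955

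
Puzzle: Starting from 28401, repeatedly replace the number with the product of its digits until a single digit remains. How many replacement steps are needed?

1

28401 → 0 (1 step)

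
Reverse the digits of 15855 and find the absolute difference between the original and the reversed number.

Reverse of 15855 is 55851.
|15855 − 55851| = 39996

39996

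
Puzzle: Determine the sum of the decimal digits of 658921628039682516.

6+5+8+9+2+1+6+2+8+0+3+9+6+8+2+5+1+6 = 87

87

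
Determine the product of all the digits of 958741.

9×5×8×7×4×1 = 10080

10080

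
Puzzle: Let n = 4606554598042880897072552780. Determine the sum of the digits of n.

4+6+0+6+5+5+4+5+9+8+0+4+2+8+8+0+8+9+7+0+7+2+5+5+2+7+8+0 = 134

134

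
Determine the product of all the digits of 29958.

2×9×9×5×8 = 6480

6480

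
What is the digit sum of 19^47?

19^47 = 1263046223881900339210386091365390321169375020004522243688539
Sum of its 61 digits: 226.

226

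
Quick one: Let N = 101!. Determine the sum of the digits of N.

101! = 9425947759838359420851623124482936749562312794702543768327889353416977599316221476503087861591808346911623490003549599583369706302603264000000000000000000000000
Sum of its 160 digits: 639.

639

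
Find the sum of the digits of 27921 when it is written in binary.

27921 in base 2 is 110110100010001.
Digit sum: 1+1+0+1+1+0+1+0+0+0+1+0+0+0+1 = 7.

7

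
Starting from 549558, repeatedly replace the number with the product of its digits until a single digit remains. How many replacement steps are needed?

549558 → 36000 → 0 (2 steps)

2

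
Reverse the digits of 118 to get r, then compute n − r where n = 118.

-693

Reverse of 118 is 811.
118 − 811 = -693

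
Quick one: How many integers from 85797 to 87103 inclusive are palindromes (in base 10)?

The integers in [85797, 87103] that are palindromes (in base 10): 85858, 85958, 86068, 86168, 86268, 86368, …, 86968, 87078.
13 qualify.

13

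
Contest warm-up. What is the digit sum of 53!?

279

53! = 4274883284060025564298013753389399649690343788366813724672000000000000
Sum of its 70 digits: 279.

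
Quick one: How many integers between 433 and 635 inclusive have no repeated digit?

The integers in [433, 635] that have no repeated digit: 435, 436, 437, 438, 439, 450, …, 634, 635.
146 qualify.

146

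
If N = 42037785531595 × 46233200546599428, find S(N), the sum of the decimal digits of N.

42037785531595 × 46233200546599428 = 1943541369017167479956502927660
Sum of its 31 digits: 144.

144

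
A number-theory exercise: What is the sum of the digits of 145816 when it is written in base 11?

145816 in base 11 is 9A610.
Digit sum: 9+10+6+1+0 = 26.

26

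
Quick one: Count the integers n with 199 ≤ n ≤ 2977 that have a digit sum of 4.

The integers in [199, 2977] that have a digit sum of 4: 202, 211, 220, 301, 310, 400, …, 2110, 2200.
22 qualify.

22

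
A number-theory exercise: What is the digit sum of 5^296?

943

5^296 = 785454954447636248495323512797804102876034481999911930417847858749936840755474537033615661445973112364349371450421100562106866977667955024449202371857434152360496874313577908566230689757503569126129150390625
Sum of its 207 digits: 943.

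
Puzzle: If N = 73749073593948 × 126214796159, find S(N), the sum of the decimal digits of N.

102

73749073593948 × 126214796159 = 9308224290575236356045732
Sum of its 25 digits: 102.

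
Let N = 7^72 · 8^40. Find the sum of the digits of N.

451

7^72 · 8^40 = 9346701233034319846242882949466651568496235101333974253824814932795661827156517668069812287307776
Sum of its 97 digits: 451.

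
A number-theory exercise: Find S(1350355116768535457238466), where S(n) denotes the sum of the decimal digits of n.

109

1+3+5+0+3+5+5+1+1+6+7+6+8+5+3+5+4+5+7+2+3+8+4+6+6 = 109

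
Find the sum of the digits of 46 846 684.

4+6+8+4+6+6+8+4 = 46

46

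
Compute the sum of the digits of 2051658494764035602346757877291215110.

153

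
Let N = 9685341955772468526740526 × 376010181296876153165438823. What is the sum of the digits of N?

261

9685341955772468526740526 × 376010181296876153165438823 = 3641787184712246947478066694343026236944974647840898
Sum of its 52 digits: 261.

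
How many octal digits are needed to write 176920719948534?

176920719948534 in base 8 is 5016422052475366, which has 16 digits.

16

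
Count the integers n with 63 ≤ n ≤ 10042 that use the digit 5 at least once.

The integers in [63, 10042] that use the digit 5 at least once: 65, 75, 85, 95, 105, 115, …, 10025, 10035.
3428 qualify.

3428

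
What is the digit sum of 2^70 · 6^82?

441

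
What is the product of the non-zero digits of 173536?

1×7×3×5×3×6 = 1890

1890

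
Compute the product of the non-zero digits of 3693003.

3×6×9×3×3 = 1458

1458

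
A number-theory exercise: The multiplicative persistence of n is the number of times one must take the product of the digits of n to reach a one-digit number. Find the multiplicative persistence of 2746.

2746 → 336 → 54 → 20 → 0 (4 steps)

4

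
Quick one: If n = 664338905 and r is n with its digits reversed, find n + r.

Reverse of 664338905 is 509833466.
664338905 + 509833466 = 1174172371

1174172371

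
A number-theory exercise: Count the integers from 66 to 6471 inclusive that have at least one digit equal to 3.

2512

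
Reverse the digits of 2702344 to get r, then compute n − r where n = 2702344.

-1729728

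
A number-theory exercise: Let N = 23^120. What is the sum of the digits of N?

23^120 = 25547024360008320034716845003257365943632624968308007978003956631070331770034737801377170772800110738892953971818279672252777842139713519289874946645982858448971201
Sum of its 164 digits: 721.

721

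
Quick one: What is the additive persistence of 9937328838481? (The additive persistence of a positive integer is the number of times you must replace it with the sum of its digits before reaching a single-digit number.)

9937328838481 → 73 → 10 → 1 (3 steps)

3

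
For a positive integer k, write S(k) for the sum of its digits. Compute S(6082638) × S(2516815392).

1386

S(6082638) = 6+0+8+2+6+3+8 = 33.
S(2516815392) = 2+5+1+6+8+1+5+3+9+2 = 42.
33 · 42 = 1386.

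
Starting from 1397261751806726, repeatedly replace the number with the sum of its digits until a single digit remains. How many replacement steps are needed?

1397261751806726 → 71 → 8 (2 steps)

2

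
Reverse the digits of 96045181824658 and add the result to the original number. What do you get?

181687999978727

Reverse of 96045181824658 is 85642818154069.
96045181824658 + 85642818154069 = 181687999978727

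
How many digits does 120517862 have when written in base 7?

10

120517862 in base 7 is 2662246013, which has 10 digits.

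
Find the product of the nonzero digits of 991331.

9×9×1×3×3×1 = 729

729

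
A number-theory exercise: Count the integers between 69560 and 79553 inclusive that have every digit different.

The integers in [69560, 79553] that have every digit different: 69570, 69571, 69572, 69573, 69574, 69578, …, 79546, 79548.
3024 qualify.

3024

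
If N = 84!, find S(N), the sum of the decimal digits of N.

477

84! = 3314240134565353266999387579130131288000666286242049487118846032383059131291716864129885722968716753156177920000000000000000000
Sum of its 127 digits: 477.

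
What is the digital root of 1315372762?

1

1+3+1+5+3+7+2+7+6+2 = 37
3+7 = 10
1+0 = 1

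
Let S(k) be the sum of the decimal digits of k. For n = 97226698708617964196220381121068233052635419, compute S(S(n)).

10

First digit sum: 190.
1+9+0 = 10.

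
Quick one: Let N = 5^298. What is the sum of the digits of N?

967

5^298 = 19636373861190906212383087819945102571900862049997798260446196468748421018886863425840391536149327809108734286260527514052671674441698875611230059296435853809012421857839447714155767243937589228153228759765625
Sum of its 209 digits: 967.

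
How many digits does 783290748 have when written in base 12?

9

783290748 in base 12 is 19A3A5310, which has 9 digits.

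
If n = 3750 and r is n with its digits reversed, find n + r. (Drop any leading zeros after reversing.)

4323

Reverse of 3750 is 573.
3750 + 573 = 4323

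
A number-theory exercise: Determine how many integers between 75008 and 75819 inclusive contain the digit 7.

812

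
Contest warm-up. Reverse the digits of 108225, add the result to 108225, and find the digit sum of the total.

18

Reversal of 108225 is 522801; 108225 + 522801 = 631026.
Digit sum of 631026: 6+3+1+0+2+6 = 18.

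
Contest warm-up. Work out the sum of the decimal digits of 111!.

111! = 1762952551090244663872161047107075788761409536026565516041574063347346955087248316436555574598462315773196047662837978913145847497199871623320096254145331200000000000000000000000000
Sum of its 181 digits: 693.

693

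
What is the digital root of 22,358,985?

6

2+2+3+5+8+9+8+5 = 42
4+2 = 6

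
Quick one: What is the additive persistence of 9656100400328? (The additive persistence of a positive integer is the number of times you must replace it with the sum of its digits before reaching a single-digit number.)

2

9656100400328 → 44 → 8 (2 steps)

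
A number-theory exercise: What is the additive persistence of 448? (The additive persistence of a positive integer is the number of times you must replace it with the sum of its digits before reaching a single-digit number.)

2

448 → 16 → 7 (2 steps)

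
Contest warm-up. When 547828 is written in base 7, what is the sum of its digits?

16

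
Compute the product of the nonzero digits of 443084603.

27648

4×4×3×8×4×6×3 = 27648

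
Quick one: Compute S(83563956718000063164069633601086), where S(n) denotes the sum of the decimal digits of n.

129

8+3+5+6+3+9+5+6+7+1+8+0+0+0+0+6+3+1+6+4+0+6+9+6+3+3+6+0+1+0+8+6 = 129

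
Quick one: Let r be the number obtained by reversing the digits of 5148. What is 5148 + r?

13563

Reverse of 5148 is 8415.
5148 + 8415 = 13563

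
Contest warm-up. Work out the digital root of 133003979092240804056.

1+3+3+0+0+3+9+7+9+0+9+2+2+4+0+8+0+4+0+5+6 = 75
7+5 = 12
1+2 = 3

3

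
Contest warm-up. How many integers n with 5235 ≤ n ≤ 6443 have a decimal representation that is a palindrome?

The integers in [5235, 6443] that have a decimal representation that is a palindrome: 5335, 5445, 5555, 5665, 5775, 5885, …, 6226, 6336.
11 qualify.

11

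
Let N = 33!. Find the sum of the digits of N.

144

33! = 8683317618811886495518194401280000000
Sum of its 37 digits: 144.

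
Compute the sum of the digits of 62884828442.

6+2+8+8+4+8+2+8+4+4+2 = 56

56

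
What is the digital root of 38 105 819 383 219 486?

7

3+8+1+0+5+8+1+9+3+8+3+2+1+9+4+8+6 = 79
7+9 = 16
1+6 = 7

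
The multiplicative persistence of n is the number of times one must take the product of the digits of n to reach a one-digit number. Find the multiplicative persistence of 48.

2

48 → 32 → 6 (2 steps)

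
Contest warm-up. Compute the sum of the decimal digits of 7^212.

7^212 = 144805308440501121434131612130143931266257302453677001528647260243312450719074743842352201627421892404370924319695856914037185584256382471906267417899026734918565594568968961407201
Sum of its 180 digits: 733.

733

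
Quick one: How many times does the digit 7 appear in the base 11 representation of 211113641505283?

211113641505283 in base 11 is 612A38799AA170.
The digit 7 appears 2 times.

2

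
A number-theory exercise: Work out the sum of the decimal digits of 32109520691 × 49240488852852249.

123

32109520691 × 49240488852852249 = 1581088495655614143631384059
Sum of its 28 digits: 123.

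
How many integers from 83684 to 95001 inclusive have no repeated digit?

The integers in [83684, 95001] that have no repeated digit: 83690, 83691, 83692, 83694, 83695, 83697, …, 94875, 94876.
3450 qualify.

3450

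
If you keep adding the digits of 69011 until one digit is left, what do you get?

8

6+9+0+1+1 = 17
1+7 = 8
(Equivalently, 69011 mod 9 = 8.)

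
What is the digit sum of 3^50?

144

3^50 = 717897987691852588770249
Sum of its 24 digits: 144.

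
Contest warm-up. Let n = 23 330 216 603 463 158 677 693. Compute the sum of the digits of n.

94

2+3+3+3+0+2+1+6+6+0+3+4+6+3+1+5+8+6+7+7+6+9+3 = 94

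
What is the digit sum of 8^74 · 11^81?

638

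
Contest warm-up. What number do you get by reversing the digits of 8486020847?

7480206848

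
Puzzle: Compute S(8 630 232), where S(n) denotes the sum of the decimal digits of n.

8+6+3+0+2+3+2 = 24

24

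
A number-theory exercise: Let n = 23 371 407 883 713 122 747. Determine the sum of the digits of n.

80

2+3+3+7+1+4+0+7+8+8+3+7+1+3+1+2+2+7+4+7 = 80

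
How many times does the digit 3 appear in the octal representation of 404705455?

1

404705455 in base 8 is 3007650257.
The digit 3 appears 1 time.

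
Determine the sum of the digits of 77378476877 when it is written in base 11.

67

77378476877 in base 11 is 2A8A8150A49.
Digit sum: 2+10+8+10+8+1+5+0+10+4+9 = 67.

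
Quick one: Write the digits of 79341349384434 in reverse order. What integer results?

43448394314397

Reversing 79341349384434 gives 43448394314397.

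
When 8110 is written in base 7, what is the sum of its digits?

16

8110 in base 7 is 32434.
Digit sum: 3+2+4+3+4 = 16.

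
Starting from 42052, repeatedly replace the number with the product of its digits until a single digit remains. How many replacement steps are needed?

1

42052 → 0 (1 step)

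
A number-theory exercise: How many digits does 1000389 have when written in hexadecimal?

1000389 in base 16 is F43C5, which has 5 digits.

5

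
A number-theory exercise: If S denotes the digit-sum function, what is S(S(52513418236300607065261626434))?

2

First digit sum: 101.
1+0+1 = 2.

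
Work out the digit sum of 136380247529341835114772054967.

127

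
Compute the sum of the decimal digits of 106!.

106! = 114628056373470835453434738414834942870388487424139673389282723476762012382449946252660360871841673476016298287096435143747350528228224302506311680000000000000000000000000
Sum of its 171 digits: 639.

639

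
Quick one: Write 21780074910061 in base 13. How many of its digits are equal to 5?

21780074910061 in base 13 is C1CB1051B9A0.
The digit 5 appears 1 time.

1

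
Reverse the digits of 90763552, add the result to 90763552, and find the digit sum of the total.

20

Reversal of 90763552 is 25536709; 90763552 + 25536709 = 116300261.
Digit sum of 116300261: 1+1+6+3+0+0+2+6+1 = 20.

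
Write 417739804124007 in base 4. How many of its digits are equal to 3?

417739804124007 in base 4 is 1132332322200220202031213.
The digit 3 appears 6 times.

6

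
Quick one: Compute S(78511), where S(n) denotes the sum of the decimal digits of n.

22

7+8+5+1+1 = 22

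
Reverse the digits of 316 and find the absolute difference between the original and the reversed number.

297

Reverse of 316 is 613.
|316 − 613| = 297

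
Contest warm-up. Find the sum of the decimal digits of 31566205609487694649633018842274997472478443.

216

3+1+5+6+6+2+0+5+6+0+9+4+8+7+6+9+4+6+4+9+6+3+3+0+1+8+8+4+2+2+7+4+9+9+7+4+7+2+4+7+8+4+4+3 = 216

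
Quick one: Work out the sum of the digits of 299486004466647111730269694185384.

2+9+9+4+8+6+0+0+4+4+6+6+6+4+7+1+1+1+7+3+0+2+6+9+6+9+4+1+8+5+3+8+4 = 153

153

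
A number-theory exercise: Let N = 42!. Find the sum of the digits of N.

189

42! = 1405006117752879898543142606244511569936384000000000
Sum of its 52 digits: 189.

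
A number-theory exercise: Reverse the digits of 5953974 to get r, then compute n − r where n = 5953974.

Reverse of 5953974 is 4793595.
5953974 − 4793595 = 1160379

1160379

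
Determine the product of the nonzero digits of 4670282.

5376

4×6×7×2×8×2 = 5376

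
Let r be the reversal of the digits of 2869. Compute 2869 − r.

-6813

Reverse of 2869 is 9682.
2869 − 9682 = -6813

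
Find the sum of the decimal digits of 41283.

18

4+1+2+8+3 = 18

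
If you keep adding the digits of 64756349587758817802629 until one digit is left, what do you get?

6+4+7+5+6+3+4+9+5+8+7+7+5+8+8+1+7+8+0+2+6+2+9 = 127
1+2+7 = 10
1+0 = 1

1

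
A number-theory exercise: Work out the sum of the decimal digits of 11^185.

914

11^185 = 4546181331788754829059541304472527258916852725874695267335449419996951963427561999598303275535710744926102593355190618055605767573555747753393746554992911707443737755948940316441073912206223851
Sum of its 193 digits: 914.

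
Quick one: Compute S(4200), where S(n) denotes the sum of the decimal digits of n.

4+2+0+0 = 6

6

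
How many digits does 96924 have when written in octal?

96924 in base 8 is 275234, which has 6 digits.

6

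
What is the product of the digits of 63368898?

1492992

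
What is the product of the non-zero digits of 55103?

5×5×1×3 = 75

75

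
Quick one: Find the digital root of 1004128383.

3

1+0+0+4+1+2+8+3+8+3 = 30
3+0 = 3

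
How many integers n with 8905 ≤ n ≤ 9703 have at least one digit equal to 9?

799

The integers in [8905, 9703] that have at least one digit equal to 9: 8905, 8906, 8907, 8908, 8909, 8910, …, 9702, 9703.
799 qualify.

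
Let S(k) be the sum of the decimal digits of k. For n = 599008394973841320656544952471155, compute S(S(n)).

9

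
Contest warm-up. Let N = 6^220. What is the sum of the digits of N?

6^220 = 1560540644472112700229908713687039290724405570720859378768125102603946640200985279456494775904030184318766879328014554694809337297039224216933000405473714240874117622398976
Sum of its 172 digits: 738.

738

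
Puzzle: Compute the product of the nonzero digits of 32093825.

12960

3×2×9×3×8×2×5 = 12960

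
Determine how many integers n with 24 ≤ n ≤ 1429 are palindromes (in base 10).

101

The integers in [24, 1429] that are palindromes (in base 10): 33, 44, 55, 66, 77, 88, …, 1221, 1331.
101 qualify.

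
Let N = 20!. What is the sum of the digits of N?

20! = 2432902008176640000
Sum of its 19 digits: 54.

54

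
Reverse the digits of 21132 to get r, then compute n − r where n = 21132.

-1980

Reverse of 21132 is 23112.
21132 − 23112 = -1980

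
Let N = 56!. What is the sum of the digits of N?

333

56! = 710998587804863451854045647463724949736497978881168458687447040000000000000
Sum of its 75 digits: 333.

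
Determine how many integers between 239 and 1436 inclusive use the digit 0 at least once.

309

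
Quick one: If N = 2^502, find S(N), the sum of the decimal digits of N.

2^502 = 13093562431584567480052758787310396608866568184172259157933165472384535185618698219533080369303616628603546736510240284036869026183541572213314110357504
Sum of its 152 digits: 646.

646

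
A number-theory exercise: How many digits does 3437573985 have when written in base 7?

12

3437573985 in base 7 is 151120616406, which has 12 digits.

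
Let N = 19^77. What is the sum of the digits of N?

442

19^77 = 291089991465885207157110469823613808301508452017686087349124177032138857687247167996791522348031139
Sum of its 99 digits: 442.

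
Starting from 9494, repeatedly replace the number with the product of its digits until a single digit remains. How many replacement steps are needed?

9494 → 1296 → 108 → 0 (3 steps)

3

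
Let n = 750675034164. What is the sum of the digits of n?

48

7+5+0+6+7+5+0+3+4+1+6+4 = 48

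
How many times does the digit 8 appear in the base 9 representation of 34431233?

1

34431233 in base 9 is 71707685.
The digit 8 appears 1 time.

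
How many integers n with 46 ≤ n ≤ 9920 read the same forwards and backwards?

184

The integers in [46, 9920] that read the same forwards and backwards: 55, 66, 77, 88, 99, 101, …, 9779, 9889.
184 qualify.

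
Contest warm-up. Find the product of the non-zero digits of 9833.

648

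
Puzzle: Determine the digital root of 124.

7

1+2+4 = 7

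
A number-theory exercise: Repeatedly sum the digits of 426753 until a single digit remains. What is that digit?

4+2+6+7+5+3 = 27
2+7 = 9

9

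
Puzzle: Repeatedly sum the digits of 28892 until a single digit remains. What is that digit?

2+8+8+9+2 = 29
2+9 = 11
1+1 = 2

2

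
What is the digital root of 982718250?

9+8+2+7+1+8+2+5+0 = 42
4+2 = 6
(Equivalently, 982718250 mod 9 = 6.)

6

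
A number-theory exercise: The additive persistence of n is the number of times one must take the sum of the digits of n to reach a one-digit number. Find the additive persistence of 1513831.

2

1513831 → 22 → 4 (2 steps)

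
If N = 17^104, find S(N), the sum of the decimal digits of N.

631

17^104 = 92616384514023830505527756621603806691702589859285587757643739913453969611054647959639422888955801421667619917987775636617851521
Sum of its 128 digits: 631.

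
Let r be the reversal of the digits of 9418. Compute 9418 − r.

1269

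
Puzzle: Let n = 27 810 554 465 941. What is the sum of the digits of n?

2+7+8+1+0+5+5+4+4+6+5+9+4+1 = 61

61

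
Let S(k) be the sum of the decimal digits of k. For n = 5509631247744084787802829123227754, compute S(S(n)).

9

First digit sum: 153.
1+5+3 = 9.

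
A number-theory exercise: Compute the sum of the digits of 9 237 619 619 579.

74

9+2+3+7+6+1+9+6+1+9+5+7+9 = 74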